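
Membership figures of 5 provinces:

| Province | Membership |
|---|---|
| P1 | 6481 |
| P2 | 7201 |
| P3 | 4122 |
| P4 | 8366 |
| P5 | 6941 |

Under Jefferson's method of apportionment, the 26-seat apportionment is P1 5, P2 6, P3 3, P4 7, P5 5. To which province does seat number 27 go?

Priority for the next seat is population ÷ (current seats + 1).
Priorities: P1 1080.167, P2 1028.714, P3 1030.500, P4 1045.750, P5 1156.833.
Highest priority: P5.

P5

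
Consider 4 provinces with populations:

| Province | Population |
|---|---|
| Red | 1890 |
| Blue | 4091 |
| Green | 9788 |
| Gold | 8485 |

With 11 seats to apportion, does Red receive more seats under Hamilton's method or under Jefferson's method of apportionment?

Hamilton

Hamilton: Red 1, Blue 2, Green 4, Gold 4.
Jefferson: Red 0, Blue 2, Green 5, Gold 4.
Red gets 1 under Hamilton and 0 under Jefferson.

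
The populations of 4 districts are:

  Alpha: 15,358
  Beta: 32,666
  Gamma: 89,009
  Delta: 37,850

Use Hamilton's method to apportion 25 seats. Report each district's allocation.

Alpha: 2, Beta: 5, Gamma: 13, Delta: 5

The standard divisor is 174883/25 ≈ 6995.32.
Standard quotas: Alpha 2.1955, Beta 4.6697, Gamma 12.7241, Delta 5.4108.
Lower quotas: Alpha 2, Beta 4, Gamma 12, Delta 5 (sum 23, leaving 2 seats).
Remainders in descending order: Gamma 0.7241, Beta 0.6697, Delta 0.4108, Alpha 0.1955.
The surplus seats go to Gamma, Beta.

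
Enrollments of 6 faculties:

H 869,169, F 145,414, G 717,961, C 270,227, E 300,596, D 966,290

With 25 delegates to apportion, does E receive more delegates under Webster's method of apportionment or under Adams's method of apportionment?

Webster: H 7, F 1, G 6, C 2, E 2, D 7.
Adams: H 6, F 2, G 5, C 2, E 3, D 7.
E gets 2 under Webster and 3 under Adams.

Adams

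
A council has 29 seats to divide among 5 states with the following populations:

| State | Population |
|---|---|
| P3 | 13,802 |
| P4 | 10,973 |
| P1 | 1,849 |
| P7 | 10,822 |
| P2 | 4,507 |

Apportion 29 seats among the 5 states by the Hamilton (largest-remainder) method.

Total 41953; standard divisor 41953/29 ≈ 1446.655.
Standard quotas: P3 9.5406, P4 7.5851, P1 1.2781, P7 7.4807, P2 3.1155.
Lower quotas: P3 9, P4 7, P1 1, P7 7, P2 3 (sum 27, leaving 2 seats).
Remainders in descending order: P4 0.5851, P3 0.5406, P7 0.4807, P1 0.2781, P2 0.1155.
The surplus seats go to P4, P3.

P3=10, P4=8, P1=1, P7=7, P2=3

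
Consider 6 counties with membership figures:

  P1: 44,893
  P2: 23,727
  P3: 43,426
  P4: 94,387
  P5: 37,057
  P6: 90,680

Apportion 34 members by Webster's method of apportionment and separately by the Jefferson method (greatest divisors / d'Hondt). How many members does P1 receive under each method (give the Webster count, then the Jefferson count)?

Webster: P1 5, P2 2, P3 4, P4 10, P5 4, P6 9.
Jefferson: P1 4, P2 2, P3 4, P4 10, P5 4, P6 10.
P1 gets 5 under Webster and 4 under Jefferson.

5 and 4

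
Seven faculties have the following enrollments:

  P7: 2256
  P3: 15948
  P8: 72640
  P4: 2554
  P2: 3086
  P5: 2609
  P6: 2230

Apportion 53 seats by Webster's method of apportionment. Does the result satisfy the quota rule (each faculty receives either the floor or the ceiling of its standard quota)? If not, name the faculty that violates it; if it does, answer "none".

P8

Standard quotas: P7 1.180, P3 8.342, P8 37.997, P4 1.336, P2 1.614, P5 1.365, P6 1.166.
Webster allocation: P7 1, P3 8, P8 39, P4 1, P2 2, P5 1, P6 1.
P8 has quota 37.997 (lower 37, upper 38) but receives 39 — outside the quota interval.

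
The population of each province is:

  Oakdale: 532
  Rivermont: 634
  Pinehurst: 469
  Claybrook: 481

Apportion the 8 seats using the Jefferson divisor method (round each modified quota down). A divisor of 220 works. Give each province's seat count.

Oakdale: 2, Rivermont: 2, Pinehurst: 2, Claybrook: 2

With modified divisor 220: modified quotas Oakdale 2.418, Rivermont 2.882, Pinehurst 2.132, Claybrook 2.186.
Rounding down: Oakdale 2, Rivermont 2, Pinehurst 2, Claybrook 2 (total 8).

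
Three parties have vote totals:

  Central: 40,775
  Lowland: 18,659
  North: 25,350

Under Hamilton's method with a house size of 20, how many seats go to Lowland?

4

Standard divisor: 84784 ÷ 20 ≈ 4239.2.
Standard quotas: Central 9.6186, Lowland 4.4015, North 5.9799.
Lower quotas: Central 9, Lowland 4, North 5 (sum 18, leaving 2 seats).
Remainders in descending order: North 0.9799, Central 0.6186, Lowland 0.4015.
Largest remainders: North, Central receive the extra seats.
Lowland receives 4.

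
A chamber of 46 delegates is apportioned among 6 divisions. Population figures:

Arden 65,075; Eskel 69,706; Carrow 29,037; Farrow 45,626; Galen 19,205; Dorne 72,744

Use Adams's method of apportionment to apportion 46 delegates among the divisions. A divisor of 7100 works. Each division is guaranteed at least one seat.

With modified divisor 7100: modified quotas Arden 9.165, Eskel 9.818, Carrow 4.090, Farrow 6.426, Galen 2.705, Dorne 10.246.
Rounding up: Arden 10, Eskel 10, Carrow 5, Farrow 7, Galen 3, Dorne 11 (total 46).

Arden 10, Eskel 10, Carrow 5, Farrow 7, Galen 3, Dorne 11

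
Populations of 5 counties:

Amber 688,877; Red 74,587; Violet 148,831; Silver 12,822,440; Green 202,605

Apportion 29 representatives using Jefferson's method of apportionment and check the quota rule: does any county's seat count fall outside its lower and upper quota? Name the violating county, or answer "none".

Silver

Standard quotas: Amber 1.433, Red 0.155, Violet 0.310, Silver 26.680, Green 0.422.
Jefferson allocation: Amber 1, Red 0, Violet 0, Silver 28, Green 0.
Silver has quota 26.680 (lower 26, upper 27) but receives 28 — outside the quota interval.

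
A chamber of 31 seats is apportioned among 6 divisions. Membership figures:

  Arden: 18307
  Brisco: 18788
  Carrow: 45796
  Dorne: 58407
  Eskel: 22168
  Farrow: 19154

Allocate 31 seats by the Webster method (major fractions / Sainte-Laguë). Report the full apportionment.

Standard divisor 182620/31 ≈ 5890.968; standard quotas: Arden 3.108, Brisco 3.189, Carrow 7.774, Dorne 9.915, Eskel 3.763, Farrow 3.251.
Rounding to the nearest integer gives Arden 3, Brisco 3, Carrow 8, Dorne 10, Eskel 4, Farrow 3 — total 31, matching the house size, so no adjustment is needed.

Arden: 3, Brisco: 3, Carrow: 8, Dorne: 10, Eskel: 4, Farrow: 3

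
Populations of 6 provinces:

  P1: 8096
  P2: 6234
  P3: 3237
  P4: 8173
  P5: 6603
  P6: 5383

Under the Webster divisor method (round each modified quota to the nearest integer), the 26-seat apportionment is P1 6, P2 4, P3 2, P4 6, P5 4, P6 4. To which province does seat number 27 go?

Priority for the next seat is population ÷ (current seats + 0.5).
Priorities: P1 1245.538, P2 1385.333, P3 1294.800, P4 1257.385, P5 1467.333, P6 1196.222.
Highest priority: P5.

P5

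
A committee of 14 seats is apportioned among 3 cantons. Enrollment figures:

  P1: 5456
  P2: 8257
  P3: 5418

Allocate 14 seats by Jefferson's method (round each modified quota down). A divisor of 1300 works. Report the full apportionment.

P1: 4; P2: 6; P3: 4

With modified divisor 1300: modified quotas P1 4.197, P2 6.352, P3 4.168.
Rounding down: P1 4, P2 6, P3 4 (total 14).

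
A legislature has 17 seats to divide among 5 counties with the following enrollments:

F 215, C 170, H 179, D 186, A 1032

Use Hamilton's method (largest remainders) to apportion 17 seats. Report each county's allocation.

F 2, C 1, H 2, D 2, A 10

The standard divisor is 1782/17 ≈ 104.824.
Standard quotas: F 2.051, C 1.622, H 1.708, D 1.774, A 9.845.
Lower quotas: F 2, C 1, H 1, D 1, A 9 (sum 14, leaving 3 seats).
Remainders in descending order: A 0.845, D 0.774, H 0.708, C 0.622, F 0.051.
The surplus seats go to A, D, H.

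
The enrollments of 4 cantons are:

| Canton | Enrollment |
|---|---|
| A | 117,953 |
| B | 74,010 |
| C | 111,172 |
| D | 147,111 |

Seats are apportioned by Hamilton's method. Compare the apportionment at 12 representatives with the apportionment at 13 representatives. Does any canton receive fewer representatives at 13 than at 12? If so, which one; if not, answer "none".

At 12 seats: A 3, B 2, C 3, D 4.
At 13 seats: A 4, B 2, C 3, D 4.
No canton's allocation decreased.

none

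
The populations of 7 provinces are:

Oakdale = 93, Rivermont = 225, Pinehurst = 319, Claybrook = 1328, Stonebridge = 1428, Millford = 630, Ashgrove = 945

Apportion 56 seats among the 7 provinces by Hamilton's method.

Standard divisor: 4968 ÷ 56 ≈ 88.714.
Standard quotas: Oakdale 1.048, Rivermont 2.536, Pinehurst 3.596, Claybrook 14.969, Stonebridge 16.097, Millford 7.101, Ashgrove 10.652.
Lower quotas: Oakdale 1, Rivermont 2, Pinehurst 3, Claybrook 14, Stonebridge 16, Millford 7, Ashgrove 10 (sum 53, leaving 3 seats).
Remainders in descending order: Claybrook 0.969, Ashgrove 0.652, Pinehurst 0.596, Rivermont 0.536, Millford 0.101, Stonebridge 0.097, Oakdale 0.048.
The surplus seats go to Claybrook, Ashgrove, Pinehurst.

Oakdale 1; Rivermont 2; Pinehurst 4; Claybrook 15; Stonebridge 16; Millford 7; Ashgrove 11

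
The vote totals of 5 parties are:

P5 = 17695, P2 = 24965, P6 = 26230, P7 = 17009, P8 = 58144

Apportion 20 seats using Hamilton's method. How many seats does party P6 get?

4

The standard divisor is 144043/20 ≈ 7202.15.
Standard quotas: P5 2.4569, P2 3.4663, P6 3.6420, P7 2.3617, P8 8.0731.
Lower quotas: P5 2, P2 3, P6 3, P7 2, P8 8 (sum 18, leaving 2 seats).
Remainders in descending order: P6 0.6420, P2 0.4663, P5 0.4569, P7 0.3617, P8 0.0731.
Largest remainders: P6, P2 receive the extra seats.
P6 receives 4.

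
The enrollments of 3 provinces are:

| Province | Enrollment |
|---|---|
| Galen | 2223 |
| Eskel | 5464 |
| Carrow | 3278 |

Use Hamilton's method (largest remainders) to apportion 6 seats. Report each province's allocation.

Galen 1, Eskel 3, Carrow 2

Standard divisor: 10965 ÷ 6 ≈ 1827.5.
Standard quotas: Galen 1.2164, Eskel 2.9899, Carrow 1.7937.
Lower quotas: Galen 1, Eskel 2, Carrow 1 (sum 4, leaving 2 seats).
Remainders in descending order: Eskel 0.9899, Carrow 0.7937, Galen 0.2164.
Largest remainders: Eskel, Carrow receive the extra seats.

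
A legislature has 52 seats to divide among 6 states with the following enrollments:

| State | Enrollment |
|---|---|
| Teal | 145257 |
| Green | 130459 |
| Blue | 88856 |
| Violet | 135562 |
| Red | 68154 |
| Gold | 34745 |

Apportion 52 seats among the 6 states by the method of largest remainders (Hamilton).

The standard divisor is 603033/52 ≈ 11596.788.
Standard quotas: Teal 12.5256, Green 11.2496, Blue 7.6621, Violet 11.6896, Red 5.8770, Gold 2.9961.
Lower quotas: Teal 12, Green 11, Blue 7, Violet 11, Red 5, Gold 2 (sum 48, leaving 4 seats).
Remainders in descending order: Gold 0.9961, Red 0.8770, Violet 0.6896, Blue 0.6621, Teal 0.5256, Green 0.2496.
Largest remainders: Gold, Red, Violet, Blue receive the extra seats.

Teal 12, Green 11, Blue 8, Violet 12, Red 6, Gold 3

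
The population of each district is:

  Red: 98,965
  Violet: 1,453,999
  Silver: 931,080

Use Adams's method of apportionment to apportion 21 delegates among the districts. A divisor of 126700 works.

With modified divisor 126700: modified quotas Red 0.781, Violet 11.476, Silver 7.349.
Rounding up: Red 1, Violet 12, Silver 8 (total 21).

Red 1; Violet 12; Silver 8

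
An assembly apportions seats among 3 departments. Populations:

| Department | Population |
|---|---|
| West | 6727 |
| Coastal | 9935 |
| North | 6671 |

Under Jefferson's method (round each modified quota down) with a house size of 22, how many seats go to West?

6

Standard divisor 23333/22 ≈ 1060.591; standard quotas: West 6.343, Coastal 9.367, North 6.290.
Rounding down gives 6, 9, 6 = 21 seats, so the divisor must be adjusted.
With modified divisor 980: modified quotas West 6.864, Coastal 10.138, North 6.807.
Rounding down: West 6, Coastal 10, North 6 (total 22).
West receives 6.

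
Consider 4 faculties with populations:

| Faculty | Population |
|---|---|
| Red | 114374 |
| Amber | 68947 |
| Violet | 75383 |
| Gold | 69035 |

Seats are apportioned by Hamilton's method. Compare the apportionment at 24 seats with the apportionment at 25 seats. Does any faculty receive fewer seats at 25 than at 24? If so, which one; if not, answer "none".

none

At 24 seats: Red 8, Amber 5, Violet 6, Gold 5.
At 25 seats: Red 9, Amber 5, Violet 6, Gold 5.
No faculty's allocation decreased.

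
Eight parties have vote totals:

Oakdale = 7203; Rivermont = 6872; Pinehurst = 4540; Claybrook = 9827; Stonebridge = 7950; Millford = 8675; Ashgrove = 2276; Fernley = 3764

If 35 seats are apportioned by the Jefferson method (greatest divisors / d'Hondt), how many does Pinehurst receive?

Standard divisor 51107/35 ≈ 1460.2; standard quotas: Oakdale 4.933, Rivermont 4.706, Pinehurst 3.109, Claybrook 6.730, Stonebridge 5.444, Millford 5.941, Ashgrove 1.559, Fernley 2.578.
Rounding down gives 4, 4, 3, 6, 5, 5, 1, 2 = 30 seats, so the divisor must be adjusted.
With modified divisor 1300: modified quotas Oakdale 5.541, Rivermont 5.286, Pinehurst 3.492, Claybrook 7.559, Stonebridge 6.115, Millford 6.673, Ashgrove 1.751, Fernley 2.895.
Rounding down: Oakdale 5, Rivermont 5, Pinehurst 3, Claybrook 7, Stonebridge 6, Millford 6, Ashgrove 1, Fernley 2 (total 35).
Pinehurst receives 3.

3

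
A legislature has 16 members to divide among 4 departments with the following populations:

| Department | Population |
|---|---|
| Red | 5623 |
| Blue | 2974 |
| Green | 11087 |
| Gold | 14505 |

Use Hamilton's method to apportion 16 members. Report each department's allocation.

Standard divisor: 34189 ÷ 16 ≈ 2136.812.
Standard quotas: Red 2.6315, Blue 1.3918, Green 5.1886, Gold 6.7881.
Lower quotas: Red 2, Blue 1, Green 5, Gold 6 (sum 14, leaving 2 seats).
Remainders in descending order: Gold 0.7881, Red 0.6315, Blue 0.3918, Green 0.1886.
The surplus seats go to Gold, Red.

Red 3, Blue 1, Green 5, Gold 7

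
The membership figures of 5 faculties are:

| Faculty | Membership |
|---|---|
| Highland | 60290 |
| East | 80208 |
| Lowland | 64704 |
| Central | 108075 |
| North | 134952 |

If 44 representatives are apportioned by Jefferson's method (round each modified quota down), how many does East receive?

Standard divisor 448229/44 ≈ 10187.023; standard quotas: Highland 5.918, East 7.874, Lowland 6.352, Central 10.609, North 13.247.
Rounding down gives 5, 7, 6, 10, 13 = 41 seats, so the divisor must be adjusted.
With modified divisor 9700: modified quotas Highland 6.215, East 8.269, Lowland 6.671, Central 11.142, North 13.913.
Rounding down: Highland 6, East 8, Lowland 6, Central 11, North 13 (total 44).
East receives 8.

8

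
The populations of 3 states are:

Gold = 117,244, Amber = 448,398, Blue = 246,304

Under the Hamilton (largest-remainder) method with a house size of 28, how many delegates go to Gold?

4

Total 811946; standard divisor 811946/28 ≈ 28998.071.
Standard quotas: Gold 4.0432, Amber 15.4630, Blue 8.4938.
Lower quotas: Gold 4, Amber 15, Blue 8 (sum 27, leaving 1 seat).
Remainders in descending order: Blue 0.4938, Amber 0.4630, Gold 0.0432.
The surplus seat goes to Blue.
Gold receives 4.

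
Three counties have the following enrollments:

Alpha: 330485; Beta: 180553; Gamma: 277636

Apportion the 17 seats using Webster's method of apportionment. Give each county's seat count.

Alpha 7; Beta 4; Gamma 6

Standard divisor 788674/17 ≈ 46392.588; standard quotas: Alpha 7.124, Beta 3.892, Gamma 5.984.
Rounding to the nearest integer gives Alpha 7, Beta 4, Gamma 6 — total 17, matching the house size, so no adjustment is needed.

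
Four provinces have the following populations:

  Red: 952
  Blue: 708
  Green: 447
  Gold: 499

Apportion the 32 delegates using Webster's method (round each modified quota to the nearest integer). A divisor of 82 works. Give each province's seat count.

Red 12, Blue 9, Green 5, Gold 6

With modified divisor 82: modified quotas Red 11.610, Blue 8.634, Green 5.451, Gold 6.085.
Rounding to the nearest integer: Red 12, Blue 9, Green 5, Gold 6 (total 32).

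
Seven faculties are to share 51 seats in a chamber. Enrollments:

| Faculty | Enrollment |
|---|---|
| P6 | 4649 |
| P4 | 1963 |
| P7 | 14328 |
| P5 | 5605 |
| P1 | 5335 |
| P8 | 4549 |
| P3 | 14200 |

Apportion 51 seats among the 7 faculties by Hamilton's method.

P6=5; P4=2; P7=14; P5=6; P1=5; P8=5; P3=14

Standard divisor: 50629 ÷ 51 ≈ 992.725.
Standard quotas: P6 4.6831, P4 1.9774, P7 14.4330, P5 5.6461, P1 5.3741, P8 4.5823, P3 14.3041.
Lower quotas: P6 4, P4 1, P7 14, P5 5, P1 5, P8 4, P3 14 (sum 47, leaving 4 seats).
Remainders in descending order: P4 0.9774, P6 0.6831, P5 0.6461, P8 0.5823, P7 0.4330, P1 0.3741, P3 0.3041.
The surplus seats go to P4, P6, P5, P8.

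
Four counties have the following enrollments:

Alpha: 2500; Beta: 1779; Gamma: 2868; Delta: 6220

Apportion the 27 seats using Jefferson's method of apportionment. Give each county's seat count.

Standard divisor 13367/27 ≈ 495.074; standard quotas: Alpha 5.050, Beta 3.593, Gamma 5.793, Delta 12.564.
Rounding down gives 5, 3, 5, 12 = 25 seats, so the divisor must be adjusted.
With modified divisor 460: modified quotas Alpha 5.435, Beta 3.867, Gamma 6.235, Delta 13.522.
Rounding down: Alpha 5, Beta 3, Gamma 6, Delta 13 (total 27).

Alpha 5, Beta 3, Gamma 6, Delta 13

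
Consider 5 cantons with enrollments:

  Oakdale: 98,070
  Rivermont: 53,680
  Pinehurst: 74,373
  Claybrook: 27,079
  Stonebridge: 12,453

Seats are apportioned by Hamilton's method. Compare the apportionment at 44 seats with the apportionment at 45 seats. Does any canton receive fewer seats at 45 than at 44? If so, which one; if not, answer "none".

Claybrook

At 44 seats: Oakdale 16, Rivermont 9, Pinehurst 12, Claybrook 5, Stonebridge 2.
At 45 seats: Oakdale 17, Rivermont 9, Pinehurst 13, Claybrook 4, Stonebridge 2.
Claybrook drops from 5 to 4.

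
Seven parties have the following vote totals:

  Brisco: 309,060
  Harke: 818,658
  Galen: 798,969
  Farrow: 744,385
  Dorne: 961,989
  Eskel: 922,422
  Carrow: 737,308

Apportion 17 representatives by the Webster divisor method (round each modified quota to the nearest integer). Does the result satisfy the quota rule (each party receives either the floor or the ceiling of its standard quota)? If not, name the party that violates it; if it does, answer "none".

none

Standard quotas: Brisco 0.993, Harke 2.629, Galen 2.566, Farrow 2.391, Dorne 3.090, Eskel 2.963, Carrow 2.368.
Webster allocation: Brisco 1, Harke 3, Galen 3, Farrow 2, Dorne 3, Eskel 3, Carrow 2.
Every allocation lies between the lower and upper quota.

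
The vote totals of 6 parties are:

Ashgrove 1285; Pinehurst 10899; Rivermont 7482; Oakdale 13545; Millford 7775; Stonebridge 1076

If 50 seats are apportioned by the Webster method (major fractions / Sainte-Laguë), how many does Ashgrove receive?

Standard divisor 42062/50 ≈ 841.24; standard quotas: Ashgrove 1.528, Pinehurst 12.956, Rivermont 8.894, Oakdale 16.101, Millford 9.242, Stonebridge 1.279.
Rounding to the nearest integer gives Ashgrove 2, Pinehurst 13, Rivermont 9, Oakdale 16, Millford 9, Stonebridge 1 — total 50, matching the house size, so no adjustment is needed.
Ashgrove receives 2.

2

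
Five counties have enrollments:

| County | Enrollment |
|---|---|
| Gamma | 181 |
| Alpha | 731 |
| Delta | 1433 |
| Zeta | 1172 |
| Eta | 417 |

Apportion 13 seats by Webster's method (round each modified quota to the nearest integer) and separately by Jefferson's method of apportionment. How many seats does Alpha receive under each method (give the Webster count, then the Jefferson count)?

Webster: Gamma 1, Alpha 2, Delta 5, Zeta 4, Eta 1.
Jefferson: Gamma 0, Alpha 3, Delta 5, Zeta 4, Eta 1.
Alpha gets 2 under Webster and 3 under Jefferson.

2 and 3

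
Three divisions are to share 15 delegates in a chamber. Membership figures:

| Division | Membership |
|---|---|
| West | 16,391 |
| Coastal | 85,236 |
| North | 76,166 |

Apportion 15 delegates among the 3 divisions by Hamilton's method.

Standard divisor: 177793 ÷ 15 ≈ 11852.867.
Standard quotas: West 1.3829, Coastal 7.1912, North 6.4260.
Lower quotas: West 1, Coastal 7, North 6 (sum 14, leaving 1 seat).
Remainders in descending order: North 0.4260, West 0.3829, Coastal 0.1912.
The surplus seat goes to North.

West 1; Coastal 7; North 7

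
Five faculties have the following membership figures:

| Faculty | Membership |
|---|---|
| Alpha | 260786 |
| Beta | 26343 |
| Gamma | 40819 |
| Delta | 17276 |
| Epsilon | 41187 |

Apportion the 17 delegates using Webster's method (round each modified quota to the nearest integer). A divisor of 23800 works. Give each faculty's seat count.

Alpha 11, Beta 1, Gamma 2, Delta 1, Epsilon 2

With modified divisor 23800: modified quotas Alpha 10.957, Beta 1.107, Gamma 1.715, Delta 0.726, Epsilon 1.731.
Rounding to the nearest integer: Alpha 11, Beta 1, Gamma 2, Delta 1, Epsilon 2 (total 17).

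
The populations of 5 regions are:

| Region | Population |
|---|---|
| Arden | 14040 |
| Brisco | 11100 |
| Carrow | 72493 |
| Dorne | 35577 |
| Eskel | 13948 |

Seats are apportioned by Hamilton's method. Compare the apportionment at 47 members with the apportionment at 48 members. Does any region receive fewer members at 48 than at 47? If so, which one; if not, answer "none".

Arden

At 47 seats: Arden 5, Brisco 4, Carrow 23, Dorne 11, Eskel 4.
At 48 seats: Arden 4, Brisco 4, Carrow 24, Dorne 12, Eskel 4.
Arden drops from 5 to 4.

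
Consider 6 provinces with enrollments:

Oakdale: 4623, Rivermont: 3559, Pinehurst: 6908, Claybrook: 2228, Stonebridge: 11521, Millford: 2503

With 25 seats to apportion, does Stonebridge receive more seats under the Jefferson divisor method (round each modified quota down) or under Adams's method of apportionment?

Jefferson

Jefferson: Oakdale 4, Rivermont 3, Pinehurst 5, Claybrook 1, Stonebridge 10, Millford 2.
Adams: Oakdale 4, Rivermont 3, Pinehurst 5, Claybrook 2, Stonebridge 9, Millford 2.
Stonebridge gets 10 under Jefferson and 9 under Adams.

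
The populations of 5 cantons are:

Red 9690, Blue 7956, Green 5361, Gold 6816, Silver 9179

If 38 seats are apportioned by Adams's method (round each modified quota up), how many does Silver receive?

Standard divisor 39002/38 ≈ 1026.368; standard quotas: Red 9.441, Blue 7.752, Green 5.223, Gold 6.641, Silver 8.943.
Rounding up gives 10, 8, 6, 7, 9 = 40 seats, so the divisor must be adjusted.
With modified divisor 1100: modified quotas Red 8.809, Blue 7.233, Green 4.874, Gold 6.196, Silver 8.345.
Rounding up: Red 9, Blue 8, Green 5, Gold 7, Silver 9 (total 38).
Silver receives 9.

9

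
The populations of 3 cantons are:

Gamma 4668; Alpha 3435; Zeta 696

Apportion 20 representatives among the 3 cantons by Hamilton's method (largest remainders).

Gamma=11; Alpha=8; Zeta=1

Total 8799; standard divisor 8799/20 ≈ 439.95.
Standard quotas: Gamma 10.610, Alpha 7.808, Zeta 1.582.
Lower quotas: Gamma 10, Alpha 7, Zeta 1 (sum 18, leaving 2 seats).
Remainders in descending order: Alpha 0.808, Gamma 0.610, Zeta 0.582.
Largest remainders: Alpha, Gamma receive the extra seats.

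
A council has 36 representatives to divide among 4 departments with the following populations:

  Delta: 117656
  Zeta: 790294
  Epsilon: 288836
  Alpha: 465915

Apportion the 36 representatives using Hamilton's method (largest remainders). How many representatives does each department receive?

The standard divisor is 1662701/36 ≈ 46186.139.
Standard quotas: Delta 2.5474, Zeta 17.1111, Epsilon 6.2537, Alpha 10.0878.
Lower quotas: Delta 2, Zeta 17, Epsilon 6, Alpha 10 (sum 35, leaving 1 seat).
Remainders in descending order: Delta 0.5474, Epsilon 0.2537, Zeta 0.1111, Alpha 0.0878.
The surplus seat goes to Delta.

Delta 3; Zeta 17; Epsilon 6; Alpha 10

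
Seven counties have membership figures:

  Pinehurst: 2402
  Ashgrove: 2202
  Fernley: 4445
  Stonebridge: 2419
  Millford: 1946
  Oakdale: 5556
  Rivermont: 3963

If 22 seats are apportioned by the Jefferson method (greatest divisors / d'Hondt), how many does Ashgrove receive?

Standard divisor 22933/22 ≈ 1042.409; standard quotas: Pinehurst 2.304, Ashgrove 2.112, Fernley 4.264, Stonebridge 2.321, Millford 1.867, Oakdale 5.330, Rivermont 3.802.
Rounding down gives 2, 2, 4, 2, 1, 5, 3 = 19 seats, so the divisor must be adjusted.
With modified divisor 900: modified quotas Pinehurst 2.669, Ashgrove 2.447, Fernley 4.939, Stonebridge 2.688, Millford 2.162, Oakdale 6.173, Rivermont 4.403.
Rounding down: Pinehurst 2, Ashgrove 2, Fernley 4, Stonebridge 2, Millford 2, Oakdale 6, Rivermont 4 (total 22).
Ashgrove receives 2.

2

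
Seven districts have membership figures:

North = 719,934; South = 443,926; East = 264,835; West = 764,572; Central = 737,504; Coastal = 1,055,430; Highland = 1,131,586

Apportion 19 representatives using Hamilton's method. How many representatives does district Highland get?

Total 5117787; standard divisor 5117787/19 ≈ 269357.211.
Standard quotas: North 2.6728, South 1.6481, East 0.9832, West 2.8385, Central 2.7380, Coastal 3.9183, Highland 4.2011.
Lower quotas: North 2, South 1, East 0, West 2, Central 2, Coastal 3, Highland 4 (sum 14, leaving 5 seats).
Remainders in descending order: East 0.9832, Coastal 0.9183, West 0.8385, Central 0.7380, North 0.6728, South 0.6481, Highland 0.2011.
Largest remainders: East, Coastal, West, Central, North receive the extra seats.
Highland receives 4.

4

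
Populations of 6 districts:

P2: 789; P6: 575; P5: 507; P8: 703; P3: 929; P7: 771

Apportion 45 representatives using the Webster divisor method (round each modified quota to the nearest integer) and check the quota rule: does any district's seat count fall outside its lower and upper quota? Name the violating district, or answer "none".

Standard quotas: P2 8.307, P6 6.054, P5 5.338, P8 7.402, P3 9.781, P7 8.118.
Webster allocation: P2 8, P6 6, P5 5, P8 8, P3 10, P7 8.
Every allocation lies between the lower and upper quota.

none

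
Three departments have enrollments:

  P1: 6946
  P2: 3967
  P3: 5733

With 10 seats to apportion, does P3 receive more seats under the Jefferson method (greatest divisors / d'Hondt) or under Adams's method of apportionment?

Jefferson: P1 4, P2 2, P3 4.
Adams: P1 4, P2 3, P3 3.
P3 gets 4 under Jefferson and 3 under Adams.

Jefferson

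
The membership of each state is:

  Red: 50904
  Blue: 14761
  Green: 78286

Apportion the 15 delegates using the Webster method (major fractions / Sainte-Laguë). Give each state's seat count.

Red 5; Blue 2; Green 8

Standard divisor 143951/15 ≈ 9596.733; standard quotas: Red 5.304, Blue 1.538, Green 8.158.
Rounding to the nearest integer gives Red 5, Blue 2, Green 8 — total 15, matching the house size, so no adjustment is needed.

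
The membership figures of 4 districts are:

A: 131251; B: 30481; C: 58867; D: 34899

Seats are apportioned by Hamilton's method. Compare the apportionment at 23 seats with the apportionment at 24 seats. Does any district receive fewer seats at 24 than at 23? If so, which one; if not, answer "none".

At 23 seats: A 12, B 3, C 5, D 3.
At 24 seats: A 12, B 3, C 6, D 3.
No district's allocation decreased.

none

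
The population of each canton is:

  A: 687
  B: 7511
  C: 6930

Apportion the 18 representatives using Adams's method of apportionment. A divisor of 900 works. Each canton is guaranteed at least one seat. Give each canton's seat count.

With modified divisor 900: modified quotas A 0.763, B 8.346, C 7.700.
Rounding up: A 1, B 9, C 8 (total 18).

A 1, B 9, C 8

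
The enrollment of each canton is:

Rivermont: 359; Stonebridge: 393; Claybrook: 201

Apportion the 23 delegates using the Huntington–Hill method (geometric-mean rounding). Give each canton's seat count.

Rivermont 9, Stonebridge 9, Claybrook 5

With divisor 42: modified quotas Rivermont 8.548, Stonebridge 9.357, Claybrook 4.786.
Geometric-mean thresholds: Rivermont √(8·9)=8.485, Stonebridge √(9·10)=9.487, Claybrook √(4·5)=4.472.
Each quota rounded against its threshold gives Rivermont 9, Stonebridge 9, Claybrook 5 (total 23).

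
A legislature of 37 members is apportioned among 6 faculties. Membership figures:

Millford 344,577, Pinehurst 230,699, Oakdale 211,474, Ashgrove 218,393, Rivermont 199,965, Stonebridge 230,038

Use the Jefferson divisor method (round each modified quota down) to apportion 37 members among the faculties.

Standard divisor 1435146/37 ≈ 38787.73; standard quotas: Millford 8.884, Pinehurst 5.948, Oakdale 5.452, Ashgrove 5.630, Rivermont 5.155, Stonebridge 5.931.
Rounding down gives 8, 5, 5, 5, 5, 5 = 33 seats, so the divisor must be adjusted.
With modified divisor 35800: modified quotas Millford 9.625, Pinehurst 6.444, Oakdale 5.907, Ashgrove 6.100, Rivermont 5.586, Stonebridge 6.426.
Rounding down: Millford 9, Pinehurst 6, Oakdale 5, Ashgrove 6, Rivermont 5, Stonebridge 6 (total 37).

Millford 9; Pinehurst 6; Oakdale 5; Ashgrove 6; Rivermont 5; Stonebridge 6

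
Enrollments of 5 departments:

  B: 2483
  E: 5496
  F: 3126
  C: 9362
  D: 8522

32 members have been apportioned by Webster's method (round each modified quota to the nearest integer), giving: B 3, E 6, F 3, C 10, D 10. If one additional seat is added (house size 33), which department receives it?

F

Priority for the next seat is population ÷ (current seats + 0.5).
Priorities: B 709.429, E 845.538, F 893.143, C 891.619, D 811.619.
Highest priority: F.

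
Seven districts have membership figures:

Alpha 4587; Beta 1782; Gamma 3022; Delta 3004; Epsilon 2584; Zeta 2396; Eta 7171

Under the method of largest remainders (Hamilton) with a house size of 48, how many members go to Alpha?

9

Standard divisor: 24546 ÷ 48 ≈ 511.375.
Standard quotas: Alpha 8.9699, Beta 3.4847, Gamma 5.9096, Delta 5.8744, Epsilon 5.0530, Zeta 4.6854, Eta 14.0230.
Lower quotas: Alpha 8, Beta 3, Gamma 5, Delta 5, Epsilon 5, Zeta 4, Eta 14 (sum 44, leaving 4 seats).
Remainders in descending order: Alpha 0.9699, Gamma 0.9096, Delta 0.8744, Zeta 0.6854, Beta 0.4847, Epsilon 0.0530, Eta 0.0230.
The surplus seats go to Alpha, Gamma, Delta, Zeta.
Alpha receives 9.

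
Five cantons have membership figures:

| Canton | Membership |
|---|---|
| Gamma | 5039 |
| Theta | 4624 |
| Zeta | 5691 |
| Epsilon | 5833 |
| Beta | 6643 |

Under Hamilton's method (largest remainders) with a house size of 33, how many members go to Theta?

Standard divisor: 27830 ÷ 33 ≈ 843.333.
Standard quotas: Gamma 5.9751, Theta 5.4830, Zeta 6.7482, Epsilon 6.9166, Beta 7.8771.
Lower quotas: Gamma 5, Theta 5, Zeta 6, Epsilon 6, Beta 7 (sum 29, leaving 4 seats).
Remainders in descending order: Gamma 0.9751, Epsilon 0.9166, Beta 0.8771, Zeta 0.7482, Theta 0.4830.
Largest remainders: Gamma, Epsilon, Beta, Zeta receive the extra seats.
Theta receives 5.

5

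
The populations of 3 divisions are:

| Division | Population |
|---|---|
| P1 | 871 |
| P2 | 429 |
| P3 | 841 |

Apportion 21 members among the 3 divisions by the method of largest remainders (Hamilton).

Standard divisor: 2141 ÷ 21 ≈ 101.952.
Standard quotas: P1 8.543, P2 4.208, P3 8.249.
Lower quotas: P1 8, P2 4, P3 8 (sum 20, leaving 1 seat).
Remainders in descending order: P1 0.543, P3 0.249, P2 0.208.
Largest remainder: P1 receives the extra seat.

P1 9, P2 4, P3 8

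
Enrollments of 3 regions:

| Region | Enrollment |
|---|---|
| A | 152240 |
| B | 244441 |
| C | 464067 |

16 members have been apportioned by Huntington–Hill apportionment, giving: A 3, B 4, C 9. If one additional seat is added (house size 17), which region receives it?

B

Priority for the next seat is population ÷ (√(s·(s+1))).
Priorities: A 43947.902, B 54658.669, C 48916.957.
Highest priority: B.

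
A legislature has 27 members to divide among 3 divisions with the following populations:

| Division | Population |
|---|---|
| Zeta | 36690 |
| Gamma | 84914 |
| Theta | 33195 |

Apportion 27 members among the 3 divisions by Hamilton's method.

Total 154799; standard divisor 154799/27 ≈ 5733.296.
Standard quotas: Zeta 6.3995, Gamma 14.8107, Theta 5.7899.
Lower quotas: Zeta 6, Gamma 14, Theta 5 (sum 25, leaving 2 seats).
Remainders in descending order: Gamma 0.8107, Theta 0.7899, Zeta 0.3995.
Largest remainders: Gamma, Theta receive the extra seats.

Zeta 6, Gamma 15, Theta 6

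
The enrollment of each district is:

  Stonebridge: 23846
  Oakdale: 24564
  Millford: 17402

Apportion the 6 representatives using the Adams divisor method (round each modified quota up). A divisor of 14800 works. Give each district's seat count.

With modified divisor 14800: modified quotas Stonebridge 1.611, Oakdale 1.660, Millford 1.176.
Rounding up: Stonebridge 2, Oakdale 2, Millford 2 (total 6).

Stonebridge: 2, Oakdale: 2, Millford: 2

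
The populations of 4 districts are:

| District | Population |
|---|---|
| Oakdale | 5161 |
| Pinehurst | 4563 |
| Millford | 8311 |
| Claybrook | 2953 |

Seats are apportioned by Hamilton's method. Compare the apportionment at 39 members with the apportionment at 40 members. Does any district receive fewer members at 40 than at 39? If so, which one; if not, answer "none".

Claybrook

At 39 seats: Oakdale 10, Pinehurst 8, Millford 15, Claybrook 6.
At 40 seats: Oakdale 10, Pinehurst 9, Millford 16, Claybrook 5.
Claybrook drops from 6 to 5.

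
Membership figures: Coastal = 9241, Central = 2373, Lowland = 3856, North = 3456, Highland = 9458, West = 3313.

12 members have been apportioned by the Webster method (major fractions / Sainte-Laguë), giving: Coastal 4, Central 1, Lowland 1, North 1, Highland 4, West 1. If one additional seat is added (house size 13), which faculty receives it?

Priority for the next seat is population ÷ (current seats + 0.5).
Priorities: Coastal 2053.556, Central 1582.000, Lowland 2570.667, North 2304.000, Highland 2101.778, West 2208.667.
Highest priority: Lowland.

Lowland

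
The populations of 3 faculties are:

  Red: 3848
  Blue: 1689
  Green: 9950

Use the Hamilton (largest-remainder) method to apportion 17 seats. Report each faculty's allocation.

The standard divisor is 15487/17 = 911.
Standard quotas: Red 4.2239, Blue 1.8540, Green 10.9221.
Lower quotas: Red 4, Blue 1, Green 10 (sum 15, leaving 2 seats).
Remainders in descending order: Green 0.9221, Blue 0.8540, Red 0.2239.
The surplus seats go to Green, Blue.

Red 4, Blue 2, Green 11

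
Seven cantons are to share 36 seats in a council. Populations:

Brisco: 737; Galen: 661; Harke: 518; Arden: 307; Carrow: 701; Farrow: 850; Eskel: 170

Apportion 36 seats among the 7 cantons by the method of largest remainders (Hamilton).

The standard divisor is 3944/36 ≈ 109.556.
Standard quotas: Brisco 6.727, Galen 6.033, Harke 4.728, Arden 2.802, Carrow 6.399, Farrow 7.759, Eskel 1.552.
Lower quotas: Brisco 6, Galen 6, Harke 4, Arden 2, Carrow 6, Farrow 7, Eskel 1 (sum 32, leaving 4 seats).
Remainders in descending order: Arden 0.802, Farrow 0.759, Harke 0.728, Brisco 0.727, Eskel 0.552, Carrow 0.399, Galen 0.033.
The surplus seats go to Arden, Farrow, Harke, Brisco.

Brisco 7; Galen 6; Harke 5; Arden 3; Carrow 6; Farrow 8; Eskel 1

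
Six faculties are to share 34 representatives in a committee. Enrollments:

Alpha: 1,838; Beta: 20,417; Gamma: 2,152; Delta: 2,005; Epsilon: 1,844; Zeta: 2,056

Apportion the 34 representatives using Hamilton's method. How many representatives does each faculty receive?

Alpha=2, Beta=23, Gamma=3, Delta=2, Epsilon=2, Zeta=2

Total 30312; standard divisor 30312/34 ≈ 891.529.
Standard quotas: Alpha 2.0616, Beta 22.9011, Gamma 2.4138, Delta 2.2489, Epsilon 2.0684, Zeta 2.3061.
Lower quotas: Alpha 2, Beta 22, Gamma 2, Delta 2, Epsilon 2, Zeta 2 (sum 32, leaving 2 seats).
Remainders in descending order: Beta 0.9011, Gamma 0.4138, Zeta 0.3061, Delta 0.2489, Epsilon 0.0684, Alpha 0.0616.
Largest remainders: Beta, Gamma receive the extra seats.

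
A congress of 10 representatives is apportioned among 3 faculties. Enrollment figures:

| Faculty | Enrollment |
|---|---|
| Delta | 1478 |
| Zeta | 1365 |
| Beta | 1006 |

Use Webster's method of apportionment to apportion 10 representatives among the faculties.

Delta: 4, Zeta: 3, Beta: 3

Standard divisor 3849/10 ≈ 384.9; standard quotas: Delta 3.840, Zeta 3.546, Beta 2.614.
Rounding to the nearest integer gives 4, 4, 3 = 11 seats, so the divisor must be adjusted.
With modified divisor 396: modified quotas Delta 3.732, Zeta 3.447, Beta 2.540.
Rounding to the nearest integer: Delta 4, Zeta 3, Beta 3 (total 10).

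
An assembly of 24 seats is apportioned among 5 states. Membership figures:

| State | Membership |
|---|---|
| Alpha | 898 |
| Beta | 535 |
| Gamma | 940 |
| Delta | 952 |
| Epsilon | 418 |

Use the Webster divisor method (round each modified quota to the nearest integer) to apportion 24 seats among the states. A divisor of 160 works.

Alpha 6; Beta 3; Gamma 6; Delta 6; Epsilon 3

With modified divisor 160: modified quotas Alpha 5.612, Beta 3.344, Gamma 5.875, Delta 5.950, Epsilon 2.612.
Rounding to the nearest integer: Alpha 6, Beta 3, Gamma 6, Delta 6, Epsilon 3 (total 24).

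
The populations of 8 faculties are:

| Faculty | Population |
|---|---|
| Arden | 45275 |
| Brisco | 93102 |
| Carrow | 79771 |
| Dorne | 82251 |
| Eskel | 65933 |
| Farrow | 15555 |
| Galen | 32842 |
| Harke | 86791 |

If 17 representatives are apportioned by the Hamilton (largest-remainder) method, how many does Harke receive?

Total 501520; standard divisor 501520/17 ≈ 29501.176.
Standard quotas: Arden 1.5347, Brisco 3.1559, Carrow 2.7040, Dorne 2.7881, Eskel 2.2349, Farrow 0.5273, Galen 1.1132, Harke 2.9420.
Lower quotas: Arden 1, Brisco 3, Carrow 2, Dorne 2, Eskel 2, Farrow 0, Galen 1, Harke 2 (sum 13, leaving 4 seats).
Remainders in descending order: Harke 0.9420, Dorne 0.7881, Carrow 0.7040, Arden 0.5347, Farrow 0.5273, Eskel 0.2349, Brisco 0.1559, Galen 0.1132.
Largest remainders: Harke, Dorne, Carrow, Arden receive the extra seats.
Harke receives 3.

3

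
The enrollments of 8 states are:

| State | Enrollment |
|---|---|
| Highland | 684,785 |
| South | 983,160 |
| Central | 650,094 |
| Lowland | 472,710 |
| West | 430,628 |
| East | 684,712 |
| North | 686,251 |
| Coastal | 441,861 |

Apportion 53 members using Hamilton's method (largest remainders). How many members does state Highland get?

7

The standard divisor is 5034201/53 ≈ 94984.925.
Standard quotas: Highland 7.2094, South 10.3507, Central 6.8442, Lowland 4.9767, West 4.5336, East 7.2086, North 7.2248, Coastal 4.6519.
Lower quotas: Highland 7, South 10, Central 6, Lowland 4, West 4, East 7, North 7, Coastal 4 (sum 49, leaving 4 seats).
Remainders in descending order: Lowland 0.9767, Central 0.8442, Coastal 0.6519, West 0.5336, South 0.3507, North 0.2248, Highland 0.2094, East 0.2086.
Largest remainders: Lowland, Central, Coastal, West receive the extra seats.
Highland receives 7.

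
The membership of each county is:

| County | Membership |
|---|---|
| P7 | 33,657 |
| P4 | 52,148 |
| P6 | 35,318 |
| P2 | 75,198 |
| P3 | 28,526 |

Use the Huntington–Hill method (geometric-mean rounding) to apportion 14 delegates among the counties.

With divisor 15934: modified quotas P7 2.112, P4 3.273, P6 2.217, P2 4.719, P3 1.790.
Geometric-mean thresholds: P7 √(2·3)=2.449, P4 √(3·4)=3.464, P6 √(2·3)=2.449, P2 √(4·5)=4.472, P3 √(1·2)=1.414.
Each quota rounded against its threshold gives P7 2, P4 3, P6 2, P2 5, P3 2 (total 14).

P7 2, P4 3, P6 2, P2 5, P3 2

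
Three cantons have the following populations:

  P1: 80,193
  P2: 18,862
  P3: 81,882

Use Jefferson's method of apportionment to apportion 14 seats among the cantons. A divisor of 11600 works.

P1: 6; P2: 1; P3: 7

With modified divisor 11600: modified quotas P1 6.913, P2 1.626, P3 7.059.
Rounding down: P1 6, P2 1, P3 7 (total 14).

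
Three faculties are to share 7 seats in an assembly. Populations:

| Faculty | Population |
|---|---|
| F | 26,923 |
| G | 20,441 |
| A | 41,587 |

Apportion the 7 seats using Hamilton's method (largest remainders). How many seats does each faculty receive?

F 2; G 2; A 3

Total 88951; standard divisor 88951/7 ≈ 12707.286.
Standard quotas: F 2.1187, G 1.6086, A 3.2727.
Lower quotas: F 2, G 1, A 3 (sum 6, leaving 1 seat).
Remainders in descending order: G 0.6086, A 0.2727, F 0.1187.
Largest remainder: G receives the extra seat.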